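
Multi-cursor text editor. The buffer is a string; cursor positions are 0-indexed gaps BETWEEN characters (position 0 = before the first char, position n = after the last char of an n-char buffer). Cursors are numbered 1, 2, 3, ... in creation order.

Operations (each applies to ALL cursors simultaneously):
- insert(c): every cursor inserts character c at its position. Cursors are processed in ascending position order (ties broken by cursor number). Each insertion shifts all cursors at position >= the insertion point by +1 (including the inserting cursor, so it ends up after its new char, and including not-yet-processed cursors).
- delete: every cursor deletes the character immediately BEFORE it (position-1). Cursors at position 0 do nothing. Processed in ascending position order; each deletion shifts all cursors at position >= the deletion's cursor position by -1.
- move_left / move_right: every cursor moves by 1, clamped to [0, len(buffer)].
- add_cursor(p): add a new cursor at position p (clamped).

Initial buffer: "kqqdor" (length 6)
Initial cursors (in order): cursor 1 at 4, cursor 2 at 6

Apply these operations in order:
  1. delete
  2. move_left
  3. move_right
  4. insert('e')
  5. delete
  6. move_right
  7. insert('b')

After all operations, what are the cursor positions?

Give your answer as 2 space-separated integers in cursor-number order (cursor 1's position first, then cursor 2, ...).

Answer: 6 6

Derivation:
After op 1 (delete): buffer="kqqo" (len 4), cursors c1@3 c2@4, authorship ....
After op 2 (move_left): buffer="kqqo" (len 4), cursors c1@2 c2@3, authorship ....
After op 3 (move_right): buffer="kqqo" (len 4), cursors c1@3 c2@4, authorship ....
After op 4 (insert('e')): buffer="kqqeoe" (len 6), cursors c1@4 c2@6, authorship ...1.2
After op 5 (delete): buffer="kqqo" (len 4), cursors c1@3 c2@4, authorship ....
After op 6 (move_right): buffer="kqqo" (len 4), cursors c1@4 c2@4, authorship ....
After op 7 (insert('b')): buffer="kqqobb" (len 6), cursors c1@6 c2@6, authorship ....12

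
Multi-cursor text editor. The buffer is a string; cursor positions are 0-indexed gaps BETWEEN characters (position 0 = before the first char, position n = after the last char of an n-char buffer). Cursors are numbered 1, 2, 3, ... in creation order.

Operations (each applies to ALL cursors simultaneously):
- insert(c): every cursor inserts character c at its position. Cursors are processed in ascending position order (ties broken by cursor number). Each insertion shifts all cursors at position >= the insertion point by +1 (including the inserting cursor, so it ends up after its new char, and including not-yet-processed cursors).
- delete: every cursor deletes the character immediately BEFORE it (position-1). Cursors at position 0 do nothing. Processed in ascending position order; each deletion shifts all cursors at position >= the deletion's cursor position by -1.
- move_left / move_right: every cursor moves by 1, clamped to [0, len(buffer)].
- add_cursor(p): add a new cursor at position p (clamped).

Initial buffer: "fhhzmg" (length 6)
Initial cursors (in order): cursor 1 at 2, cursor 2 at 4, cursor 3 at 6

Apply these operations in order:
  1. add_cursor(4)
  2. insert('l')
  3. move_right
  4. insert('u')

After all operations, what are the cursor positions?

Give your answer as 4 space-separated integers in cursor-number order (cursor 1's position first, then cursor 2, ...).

Answer: 5 11 14 11

Derivation:
After op 1 (add_cursor(4)): buffer="fhhzmg" (len 6), cursors c1@2 c2@4 c4@4 c3@6, authorship ......
After op 2 (insert('l')): buffer="fhlhzllmgl" (len 10), cursors c1@3 c2@7 c4@7 c3@10, authorship ..1..24..3
After op 3 (move_right): buffer="fhlhzllmgl" (len 10), cursors c1@4 c2@8 c4@8 c3@10, authorship ..1..24..3
After op 4 (insert('u')): buffer="fhlhuzllmuuglu" (len 14), cursors c1@5 c2@11 c4@11 c3@14, authorship ..1.1.24.24.33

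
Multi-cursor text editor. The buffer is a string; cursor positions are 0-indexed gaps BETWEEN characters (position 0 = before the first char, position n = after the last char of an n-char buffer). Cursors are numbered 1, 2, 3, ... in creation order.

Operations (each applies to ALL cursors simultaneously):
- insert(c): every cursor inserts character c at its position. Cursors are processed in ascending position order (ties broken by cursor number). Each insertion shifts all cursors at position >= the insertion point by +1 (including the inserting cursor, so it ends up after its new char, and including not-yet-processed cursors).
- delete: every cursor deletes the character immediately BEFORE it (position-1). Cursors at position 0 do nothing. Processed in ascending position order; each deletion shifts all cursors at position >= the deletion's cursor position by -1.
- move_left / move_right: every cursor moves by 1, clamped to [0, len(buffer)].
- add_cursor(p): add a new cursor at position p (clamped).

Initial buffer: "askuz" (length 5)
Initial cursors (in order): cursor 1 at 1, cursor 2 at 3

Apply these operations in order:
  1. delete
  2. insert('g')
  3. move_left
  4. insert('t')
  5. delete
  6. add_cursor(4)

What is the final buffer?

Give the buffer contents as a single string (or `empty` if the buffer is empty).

Answer: gsguz

Derivation:
After op 1 (delete): buffer="suz" (len 3), cursors c1@0 c2@1, authorship ...
After op 2 (insert('g')): buffer="gsguz" (len 5), cursors c1@1 c2@3, authorship 1.2..
After op 3 (move_left): buffer="gsguz" (len 5), cursors c1@0 c2@2, authorship 1.2..
After op 4 (insert('t')): buffer="tgstguz" (len 7), cursors c1@1 c2@4, authorship 11.22..
After op 5 (delete): buffer="gsguz" (len 5), cursors c1@0 c2@2, authorship 1.2..
After op 6 (add_cursor(4)): buffer="gsguz" (len 5), cursors c1@0 c2@2 c3@4, authorship 1.2..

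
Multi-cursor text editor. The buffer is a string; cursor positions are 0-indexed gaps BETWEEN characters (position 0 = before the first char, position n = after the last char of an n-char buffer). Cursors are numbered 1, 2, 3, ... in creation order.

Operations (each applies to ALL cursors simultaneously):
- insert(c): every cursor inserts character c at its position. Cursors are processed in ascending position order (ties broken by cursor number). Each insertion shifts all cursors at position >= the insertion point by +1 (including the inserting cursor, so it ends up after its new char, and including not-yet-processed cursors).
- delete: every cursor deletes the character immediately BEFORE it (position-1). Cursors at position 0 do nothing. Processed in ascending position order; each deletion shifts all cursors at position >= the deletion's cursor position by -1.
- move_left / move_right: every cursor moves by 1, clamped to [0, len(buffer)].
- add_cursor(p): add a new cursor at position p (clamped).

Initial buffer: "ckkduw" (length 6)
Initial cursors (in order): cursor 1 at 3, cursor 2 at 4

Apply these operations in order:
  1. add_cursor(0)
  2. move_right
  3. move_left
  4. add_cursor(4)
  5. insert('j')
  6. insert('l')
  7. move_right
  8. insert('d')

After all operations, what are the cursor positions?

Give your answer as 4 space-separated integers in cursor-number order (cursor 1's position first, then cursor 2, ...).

After op 1 (add_cursor(0)): buffer="ckkduw" (len 6), cursors c3@0 c1@3 c2@4, authorship ......
After op 2 (move_right): buffer="ckkduw" (len 6), cursors c3@1 c1@4 c2@5, authorship ......
After op 3 (move_left): buffer="ckkduw" (len 6), cursors c3@0 c1@3 c2@4, authorship ......
After op 4 (add_cursor(4)): buffer="ckkduw" (len 6), cursors c3@0 c1@3 c2@4 c4@4, authorship ......
After op 5 (insert('j')): buffer="jckkjdjjuw" (len 10), cursors c3@1 c1@5 c2@8 c4@8, authorship 3...1.24..
After op 6 (insert('l')): buffer="jlckkjldjjlluw" (len 14), cursors c3@2 c1@7 c2@12 c4@12, authorship 33...11.2424..
After op 7 (move_right): buffer="jlckkjldjjlluw" (len 14), cursors c3@3 c1@8 c2@13 c4@13, authorship 33...11.2424..
After op 8 (insert('d')): buffer="jlcdkkjlddjjlluddw" (len 18), cursors c3@4 c1@10 c2@17 c4@17, authorship 33.3..11.12424.24.

Answer: 10 17 4 17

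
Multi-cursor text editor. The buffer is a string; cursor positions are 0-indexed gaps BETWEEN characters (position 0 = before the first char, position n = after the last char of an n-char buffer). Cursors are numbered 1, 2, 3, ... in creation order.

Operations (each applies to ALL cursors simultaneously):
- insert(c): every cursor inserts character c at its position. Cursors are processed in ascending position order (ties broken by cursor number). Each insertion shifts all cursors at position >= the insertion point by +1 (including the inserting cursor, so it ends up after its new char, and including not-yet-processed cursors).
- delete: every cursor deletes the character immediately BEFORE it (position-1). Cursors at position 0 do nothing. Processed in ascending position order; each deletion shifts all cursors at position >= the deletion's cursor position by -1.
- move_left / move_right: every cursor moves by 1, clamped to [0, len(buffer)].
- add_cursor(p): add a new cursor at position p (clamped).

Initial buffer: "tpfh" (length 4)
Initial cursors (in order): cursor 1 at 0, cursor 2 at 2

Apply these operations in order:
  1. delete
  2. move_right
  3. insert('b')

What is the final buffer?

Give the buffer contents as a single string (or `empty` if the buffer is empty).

After op 1 (delete): buffer="tfh" (len 3), cursors c1@0 c2@1, authorship ...
After op 2 (move_right): buffer="tfh" (len 3), cursors c1@1 c2@2, authorship ...
After op 3 (insert('b')): buffer="tbfbh" (len 5), cursors c1@2 c2@4, authorship .1.2.

Answer: tbfbh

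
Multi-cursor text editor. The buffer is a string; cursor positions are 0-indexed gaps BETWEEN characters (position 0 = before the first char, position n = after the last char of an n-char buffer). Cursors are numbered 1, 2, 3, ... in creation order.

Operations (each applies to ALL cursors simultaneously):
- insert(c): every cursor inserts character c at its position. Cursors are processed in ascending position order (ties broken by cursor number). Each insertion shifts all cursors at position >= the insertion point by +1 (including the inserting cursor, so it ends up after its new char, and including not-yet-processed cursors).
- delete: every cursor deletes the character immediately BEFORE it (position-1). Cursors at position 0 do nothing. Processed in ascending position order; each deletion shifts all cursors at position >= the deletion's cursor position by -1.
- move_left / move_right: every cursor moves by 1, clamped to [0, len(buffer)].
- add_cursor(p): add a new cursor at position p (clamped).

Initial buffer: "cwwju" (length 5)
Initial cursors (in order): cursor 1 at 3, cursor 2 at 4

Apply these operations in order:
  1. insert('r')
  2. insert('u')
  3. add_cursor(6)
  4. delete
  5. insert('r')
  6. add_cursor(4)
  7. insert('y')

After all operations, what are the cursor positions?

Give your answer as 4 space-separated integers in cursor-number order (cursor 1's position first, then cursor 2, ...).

After op 1 (insert('r')): buffer="cwwrjru" (len 7), cursors c1@4 c2@6, authorship ...1.2.
After op 2 (insert('u')): buffer="cwwrujruu" (len 9), cursors c1@5 c2@8, authorship ...11.22.
After op 3 (add_cursor(6)): buffer="cwwrujruu" (len 9), cursors c1@5 c3@6 c2@8, authorship ...11.22.
After op 4 (delete): buffer="cwwrru" (len 6), cursors c1@4 c3@4 c2@5, authorship ...12.
After op 5 (insert('r')): buffer="cwwrrrrru" (len 9), cursors c1@6 c3@6 c2@8, authorship ...11322.
After op 6 (add_cursor(4)): buffer="cwwrrrrru" (len 9), cursors c4@4 c1@6 c3@6 c2@8, authorship ...11322.
After op 7 (insert('y')): buffer="cwwryrryyrryu" (len 13), cursors c4@5 c1@9 c3@9 c2@12, authorship ...141313222.

Answer: 9 12 9 5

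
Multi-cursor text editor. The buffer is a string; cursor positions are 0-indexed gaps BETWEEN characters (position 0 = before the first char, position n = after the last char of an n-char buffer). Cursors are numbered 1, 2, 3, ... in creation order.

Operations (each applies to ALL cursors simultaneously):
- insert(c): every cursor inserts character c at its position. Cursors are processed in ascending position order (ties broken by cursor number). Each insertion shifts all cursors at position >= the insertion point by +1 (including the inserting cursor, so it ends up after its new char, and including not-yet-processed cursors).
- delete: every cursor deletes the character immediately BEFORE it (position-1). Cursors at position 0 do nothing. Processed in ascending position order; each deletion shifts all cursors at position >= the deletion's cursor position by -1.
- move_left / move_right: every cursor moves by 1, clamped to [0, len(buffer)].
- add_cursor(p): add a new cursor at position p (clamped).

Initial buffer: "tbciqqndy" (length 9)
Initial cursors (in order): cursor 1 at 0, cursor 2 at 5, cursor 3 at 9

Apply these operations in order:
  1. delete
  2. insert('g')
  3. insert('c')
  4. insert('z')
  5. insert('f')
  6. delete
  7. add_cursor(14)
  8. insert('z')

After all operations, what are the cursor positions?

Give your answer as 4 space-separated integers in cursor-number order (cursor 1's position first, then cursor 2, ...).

After op 1 (delete): buffer="tbciqnd" (len 7), cursors c1@0 c2@4 c3@7, authorship .......
After op 2 (insert('g')): buffer="gtbcigqndg" (len 10), cursors c1@1 c2@6 c3@10, authorship 1....2...3
After op 3 (insert('c')): buffer="gctbcigcqndgc" (len 13), cursors c1@2 c2@8 c3@13, authorship 11....22...33
After op 4 (insert('z')): buffer="gcztbcigczqndgcz" (len 16), cursors c1@3 c2@10 c3@16, authorship 111....222...333
After op 5 (insert('f')): buffer="gczftbcigczfqndgczf" (len 19), cursors c1@4 c2@12 c3@19, authorship 1111....2222...3333
After op 6 (delete): buffer="gcztbcigczqndgcz" (len 16), cursors c1@3 c2@10 c3@16, authorship 111....222...333
After op 7 (add_cursor(14)): buffer="gcztbcigczqndgcz" (len 16), cursors c1@3 c2@10 c4@14 c3@16, authorship 111....222...333
After op 8 (insert('z')): buffer="gczztbcigczzqndgzczz" (len 20), cursors c1@4 c2@12 c4@17 c3@20, authorship 1111....2222...34333

Answer: 4 12 20 17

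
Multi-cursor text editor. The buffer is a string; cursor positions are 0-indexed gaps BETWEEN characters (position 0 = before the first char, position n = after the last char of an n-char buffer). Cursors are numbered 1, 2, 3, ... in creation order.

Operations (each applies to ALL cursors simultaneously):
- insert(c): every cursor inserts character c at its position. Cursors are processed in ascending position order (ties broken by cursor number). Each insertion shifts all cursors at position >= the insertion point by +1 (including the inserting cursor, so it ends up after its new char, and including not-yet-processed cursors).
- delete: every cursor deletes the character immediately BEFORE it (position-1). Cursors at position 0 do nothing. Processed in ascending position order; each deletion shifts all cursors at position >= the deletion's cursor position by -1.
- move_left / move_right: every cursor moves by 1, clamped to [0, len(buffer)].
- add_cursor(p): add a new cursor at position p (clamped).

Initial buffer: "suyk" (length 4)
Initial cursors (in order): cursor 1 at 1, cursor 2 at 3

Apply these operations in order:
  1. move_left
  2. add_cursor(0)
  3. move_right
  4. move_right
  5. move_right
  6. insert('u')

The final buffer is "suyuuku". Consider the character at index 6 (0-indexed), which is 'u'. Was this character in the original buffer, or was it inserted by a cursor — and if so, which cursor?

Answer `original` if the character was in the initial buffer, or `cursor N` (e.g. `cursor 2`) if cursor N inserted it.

Answer: cursor 2

Derivation:
After op 1 (move_left): buffer="suyk" (len 4), cursors c1@0 c2@2, authorship ....
After op 2 (add_cursor(0)): buffer="suyk" (len 4), cursors c1@0 c3@0 c2@2, authorship ....
After op 3 (move_right): buffer="suyk" (len 4), cursors c1@1 c3@1 c2@3, authorship ....
After op 4 (move_right): buffer="suyk" (len 4), cursors c1@2 c3@2 c2@4, authorship ....
After op 5 (move_right): buffer="suyk" (len 4), cursors c1@3 c3@3 c2@4, authorship ....
After op 6 (insert('u')): buffer="suyuuku" (len 7), cursors c1@5 c3@5 c2@7, authorship ...13.2
Authorship (.=original, N=cursor N): . . . 1 3 . 2
Index 6: author = 2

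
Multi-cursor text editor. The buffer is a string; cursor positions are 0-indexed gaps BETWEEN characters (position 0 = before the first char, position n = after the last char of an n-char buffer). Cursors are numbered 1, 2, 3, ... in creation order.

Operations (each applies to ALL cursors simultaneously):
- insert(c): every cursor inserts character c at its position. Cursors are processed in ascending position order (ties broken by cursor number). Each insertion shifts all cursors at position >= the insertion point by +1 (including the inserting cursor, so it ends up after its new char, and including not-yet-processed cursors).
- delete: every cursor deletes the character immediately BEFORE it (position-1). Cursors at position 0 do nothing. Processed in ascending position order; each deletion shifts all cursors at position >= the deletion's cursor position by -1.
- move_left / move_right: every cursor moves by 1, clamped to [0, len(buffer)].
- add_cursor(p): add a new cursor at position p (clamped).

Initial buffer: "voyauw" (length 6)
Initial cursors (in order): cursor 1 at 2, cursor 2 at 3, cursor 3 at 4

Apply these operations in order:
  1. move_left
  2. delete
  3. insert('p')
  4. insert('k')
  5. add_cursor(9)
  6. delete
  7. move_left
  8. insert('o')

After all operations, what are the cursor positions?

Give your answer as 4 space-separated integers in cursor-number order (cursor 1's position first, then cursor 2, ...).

Answer: 5 5 5 8

Derivation:
After op 1 (move_left): buffer="voyauw" (len 6), cursors c1@1 c2@2 c3@3, authorship ......
After op 2 (delete): buffer="auw" (len 3), cursors c1@0 c2@0 c3@0, authorship ...
After op 3 (insert('p')): buffer="pppauw" (len 6), cursors c1@3 c2@3 c3@3, authorship 123...
After op 4 (insert('k')): buffer="pppkkkauw" (len 9), cursors c1@6 c2@6 c3@6, authorship 123123...
After op 5 (add_cursor(9)): buffer="pppkkkauw" (len 9), cursors c1@6 c2@6 c3@6 c4@9, authorship 123123...
After op 6 (delete): buffer="pppau" (len 5), cursors c1@3 c2@3 c3@3 c4@5, authorship 123..
After op 7 (move_left): buffer="pppau" (len 5), cursors c1@2 c2@2 c3@2 c4@4, authorship 123..
After op 8 (insert('o')): buffer="ppooopaou" (len 9), cursors c1@5 c2@5 c3@5 c4@8, authorship 121233.4.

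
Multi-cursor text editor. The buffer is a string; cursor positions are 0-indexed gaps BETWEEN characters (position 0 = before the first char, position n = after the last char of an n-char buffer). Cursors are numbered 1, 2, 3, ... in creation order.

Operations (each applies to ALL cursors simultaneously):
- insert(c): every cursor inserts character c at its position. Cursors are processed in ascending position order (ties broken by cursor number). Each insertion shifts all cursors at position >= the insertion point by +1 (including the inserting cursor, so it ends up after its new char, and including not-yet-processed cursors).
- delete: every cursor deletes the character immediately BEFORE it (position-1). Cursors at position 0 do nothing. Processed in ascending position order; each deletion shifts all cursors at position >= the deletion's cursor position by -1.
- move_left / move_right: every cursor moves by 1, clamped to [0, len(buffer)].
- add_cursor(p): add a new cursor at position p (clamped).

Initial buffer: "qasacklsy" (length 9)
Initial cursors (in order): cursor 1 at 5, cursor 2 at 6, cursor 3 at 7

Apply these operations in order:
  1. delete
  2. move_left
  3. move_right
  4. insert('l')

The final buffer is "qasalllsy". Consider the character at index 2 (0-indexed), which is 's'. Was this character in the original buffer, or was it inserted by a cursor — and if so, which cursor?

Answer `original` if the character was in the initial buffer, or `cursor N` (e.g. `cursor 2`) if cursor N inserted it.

After op 1 (delete): buffer="qasasy" (len 6), cursors c1@4 c2@4 c3@4, authorship ......
After op 2 (move_left): buffer="qasasy" (len 6), cursors c1@3 c2@3 c3@3, authorship ......
After op 3 (move_right): buffer="qasasy" (len 6), cursors c1@4 c2@4 c3@4, authorship ......
After op 4 (insert('l')): buffer="qasalllsy" (len 9), cursors c1@7 c2@7 c3@7, authorship ....123..
Authorship (.=original, N=cursor N): . . . . 1 2 3 . .
Index 2: author = original

Answer: original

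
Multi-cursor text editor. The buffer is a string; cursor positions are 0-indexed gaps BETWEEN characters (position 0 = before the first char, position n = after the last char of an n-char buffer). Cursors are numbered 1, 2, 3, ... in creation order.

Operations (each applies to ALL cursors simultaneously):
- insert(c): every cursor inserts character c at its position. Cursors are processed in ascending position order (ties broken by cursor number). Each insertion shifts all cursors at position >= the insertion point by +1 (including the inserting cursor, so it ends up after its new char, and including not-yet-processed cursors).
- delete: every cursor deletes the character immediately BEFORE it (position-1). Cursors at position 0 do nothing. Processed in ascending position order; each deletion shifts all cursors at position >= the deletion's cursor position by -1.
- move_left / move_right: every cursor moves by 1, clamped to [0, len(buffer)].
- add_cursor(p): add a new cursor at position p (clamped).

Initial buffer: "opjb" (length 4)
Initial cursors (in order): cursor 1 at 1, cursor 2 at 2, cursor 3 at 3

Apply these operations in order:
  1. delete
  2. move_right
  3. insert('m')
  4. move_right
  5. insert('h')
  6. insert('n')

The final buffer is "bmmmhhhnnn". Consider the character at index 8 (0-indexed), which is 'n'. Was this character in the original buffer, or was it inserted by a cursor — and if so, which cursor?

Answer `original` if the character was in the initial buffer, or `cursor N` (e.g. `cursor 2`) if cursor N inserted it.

After op 1 (delete): buffer="b" (len 1), cursors c1@0 c2@0 c3@0, authorship .
After op 2 (move_right): buffer="b" (len 1), cursors c1@1 c2@1 c3@1, authorship .
After op 3 (insert('m')): buffer="bmmm" (len 4), cursors c1@4 c2@4 c3@4, authorship .123
After op 4 (move_right): buffer="bmmm" (len 4), cursors c1@4 c2@4 c3@4, authorship .123
After op 5 (insert('h')): buffer="bmmmhhh" (len 7), cursors c1@7 c2@7 c3@7, authorship .123123
After op 6 (insert('n')): buffer="bmmmhhhnnn" (len 10), cursors c1@10 c2@10 c3@10, authorship .123123123
Authorship (.=original, N=cursor N): . 1 2 3 1 2 3 1 2 3
Index 8: author = 2

Answer: cursor 2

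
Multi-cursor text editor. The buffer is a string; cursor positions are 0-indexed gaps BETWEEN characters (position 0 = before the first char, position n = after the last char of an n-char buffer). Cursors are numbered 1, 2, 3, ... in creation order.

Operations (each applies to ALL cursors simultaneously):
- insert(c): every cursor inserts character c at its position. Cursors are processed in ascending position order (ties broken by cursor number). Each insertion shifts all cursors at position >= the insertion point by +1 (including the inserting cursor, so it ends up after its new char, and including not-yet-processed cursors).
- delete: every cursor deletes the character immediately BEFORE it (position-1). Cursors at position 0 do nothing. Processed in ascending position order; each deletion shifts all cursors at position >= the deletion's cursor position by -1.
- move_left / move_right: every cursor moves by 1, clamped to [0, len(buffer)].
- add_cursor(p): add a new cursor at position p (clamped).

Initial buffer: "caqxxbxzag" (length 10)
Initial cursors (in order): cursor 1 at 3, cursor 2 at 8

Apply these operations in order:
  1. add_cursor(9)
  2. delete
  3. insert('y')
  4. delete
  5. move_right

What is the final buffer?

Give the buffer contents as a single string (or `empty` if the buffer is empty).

Answer: caxxbxg

Derivation:
After op 1 (add_cursor(9)): buffer="caqxxbxzag" (len 10), cursors c1@3 c2@8 c3@9, authorship ..........
After op 2 (delete): buffer="caxxbxg" (len 7), cursors c1@2 c2@6 c3@6, authorship .......
After op 3 (insert('y')): buffer="cayxxbxyyg" (len 10), cursors c1@3 c2@9 c3@9, authorship ..1....23.
After op 4 (delete): buffer="caxxbxg" (len 7), cursors c1@2 c2@6 c3@6, authorship .......
After op 5 (move_right): buffer="caxxbxg" (len 7), cursors c1@3 c2@7 c3@7, authorship .......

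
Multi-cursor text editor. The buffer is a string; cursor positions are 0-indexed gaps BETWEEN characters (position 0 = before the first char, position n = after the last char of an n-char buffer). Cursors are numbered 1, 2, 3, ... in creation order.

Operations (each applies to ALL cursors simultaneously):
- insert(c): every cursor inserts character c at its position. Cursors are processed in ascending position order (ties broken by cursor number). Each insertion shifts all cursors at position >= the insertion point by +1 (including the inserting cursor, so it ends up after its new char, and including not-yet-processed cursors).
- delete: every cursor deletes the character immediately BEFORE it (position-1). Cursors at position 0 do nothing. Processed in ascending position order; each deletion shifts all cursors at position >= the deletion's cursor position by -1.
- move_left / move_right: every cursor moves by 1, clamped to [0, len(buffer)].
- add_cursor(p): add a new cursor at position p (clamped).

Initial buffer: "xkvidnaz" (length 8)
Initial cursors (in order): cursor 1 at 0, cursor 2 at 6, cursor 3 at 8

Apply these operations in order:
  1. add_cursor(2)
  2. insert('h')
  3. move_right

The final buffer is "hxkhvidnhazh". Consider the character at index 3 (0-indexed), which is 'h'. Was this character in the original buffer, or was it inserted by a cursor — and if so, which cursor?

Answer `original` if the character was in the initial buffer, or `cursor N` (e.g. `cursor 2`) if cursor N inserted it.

After op 1 (add_cursor(2)): buffer="xkvidnaz" (len 8), cursors c1@0 c4@2 c2@6 c3@8, authorship ........
After op 2 (insert('h')): buffer="hxkhvidnhazh" (len 12), cursors c1@1 c4@4 c2@9 c3@12, authorship 1..4....2..3
After op 3 (move_right): buffer="hxkhvidnhazh" (len 12), cursors c1@2 c4@5 c2@10 c3@12, authorship 1..4....2..3
Authorship (.=original, N=cursor N): 1 . . 4 . . . . 2 . . 3
Index 3: author = 4

Answer: cursor 4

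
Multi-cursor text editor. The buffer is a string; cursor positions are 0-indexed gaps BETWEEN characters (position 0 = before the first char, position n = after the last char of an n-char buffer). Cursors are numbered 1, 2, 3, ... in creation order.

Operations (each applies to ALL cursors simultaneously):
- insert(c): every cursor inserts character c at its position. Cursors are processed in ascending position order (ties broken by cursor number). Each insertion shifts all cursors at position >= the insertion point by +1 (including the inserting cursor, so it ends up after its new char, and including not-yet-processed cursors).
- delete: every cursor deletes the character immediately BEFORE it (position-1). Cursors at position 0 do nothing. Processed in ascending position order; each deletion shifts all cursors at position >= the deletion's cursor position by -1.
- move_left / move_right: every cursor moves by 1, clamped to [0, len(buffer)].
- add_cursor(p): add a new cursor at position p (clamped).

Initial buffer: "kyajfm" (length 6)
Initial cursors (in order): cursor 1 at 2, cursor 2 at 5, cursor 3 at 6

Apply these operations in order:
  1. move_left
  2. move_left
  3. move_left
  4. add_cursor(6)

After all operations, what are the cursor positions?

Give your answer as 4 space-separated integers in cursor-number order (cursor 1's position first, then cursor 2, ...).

Answer: 0 2 3 6

Derivation:
After op 1 (move_left): buffer="kyajfm" (len 6), cursors c1@1 c2@4 c3@5, authorship ......
After op 2 (move_left): buffer="kyajfm" (len 6), cursors c1@0 c2@3 c3@4, authorship ......
After op 3 (move_left): buffer="kyajfm" (len 6), cursors c1@0 c2@2 c3@3, authorship ......
After op 4 (add_cursor(6)): buffer="kyajfm" (len 6), cursors c1@0 c2@2 c3@3 c4@6, authorship ......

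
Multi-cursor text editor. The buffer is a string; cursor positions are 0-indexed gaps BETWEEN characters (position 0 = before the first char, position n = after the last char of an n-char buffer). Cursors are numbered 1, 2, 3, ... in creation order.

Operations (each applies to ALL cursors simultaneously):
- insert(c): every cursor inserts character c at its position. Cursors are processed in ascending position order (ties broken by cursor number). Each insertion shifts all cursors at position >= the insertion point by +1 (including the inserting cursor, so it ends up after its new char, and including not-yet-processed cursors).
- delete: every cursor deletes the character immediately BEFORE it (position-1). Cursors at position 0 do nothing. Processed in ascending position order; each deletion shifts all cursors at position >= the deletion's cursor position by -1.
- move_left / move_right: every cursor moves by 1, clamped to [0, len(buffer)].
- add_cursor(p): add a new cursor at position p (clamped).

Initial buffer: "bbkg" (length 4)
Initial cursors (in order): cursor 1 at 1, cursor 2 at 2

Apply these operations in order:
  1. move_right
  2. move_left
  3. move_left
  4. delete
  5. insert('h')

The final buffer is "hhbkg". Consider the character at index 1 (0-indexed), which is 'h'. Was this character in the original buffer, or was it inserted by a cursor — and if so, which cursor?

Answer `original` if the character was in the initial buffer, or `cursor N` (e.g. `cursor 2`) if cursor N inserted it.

Answer: cursor 2

Derivation:
After op 1 (move_right): buffer="bbkg" (len 4), cursors c1@2 c2@3, authorship ....
After op 2 (move_left): buffer="bbkg" (len 4), cursors c1@1 c2@2, authorship ....
After op 3 (move_left): buffer="bbkg" (len 4), cursors c1@0 c2@1, authorship ....
After op 4 (delete): buffer="bkg" (len 3), cursors c1@0 c2@0, authorship ...
After op 5 (insert('h')): buffer="hhbkg" (len 5), cursors c1@2 c2@2, authorship 12...
Authorship (.=original, N=cursor N): 1 2 . . .
Index 1: author = 2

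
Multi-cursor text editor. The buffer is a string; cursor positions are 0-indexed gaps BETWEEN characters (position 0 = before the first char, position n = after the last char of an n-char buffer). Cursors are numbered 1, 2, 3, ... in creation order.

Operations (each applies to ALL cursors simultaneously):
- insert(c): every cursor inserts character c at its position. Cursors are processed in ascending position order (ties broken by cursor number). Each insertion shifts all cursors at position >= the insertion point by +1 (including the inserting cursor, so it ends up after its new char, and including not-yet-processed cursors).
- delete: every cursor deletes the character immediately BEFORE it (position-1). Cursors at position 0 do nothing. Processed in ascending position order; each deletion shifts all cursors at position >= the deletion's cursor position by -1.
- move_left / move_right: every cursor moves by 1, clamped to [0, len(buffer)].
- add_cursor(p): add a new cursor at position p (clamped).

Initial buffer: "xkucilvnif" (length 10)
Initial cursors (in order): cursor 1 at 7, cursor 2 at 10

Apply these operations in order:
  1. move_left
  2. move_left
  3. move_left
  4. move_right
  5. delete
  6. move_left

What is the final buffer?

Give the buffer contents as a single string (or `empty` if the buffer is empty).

After op 1 (move_left): buffer="xkucilvnif" (len 10), cursors c1@6 c2@9, authorship ..........
After op 2 (move_left): buffer="xkucilvnif" (len 10), cursors c1@5 c2@8, authorship ..........
After op 3 (move_left): buffer="xkucilvnif" (len 10), cursors c1@4 c2@7, authorship ..........
After op 4 (move_right): buffer="xkucilvnif" (len 10), cursors c1@5 c2@8, authorship ..........
After op 5 (delete): buffer="xkuclvif" (len 8), cursors c1@4 c2@6, authorship ........
After op 6 (move_left): buffer="xkuclvif" (len 8), cursors c1@3 c2@5, authorship ........

Answer: xkuclvif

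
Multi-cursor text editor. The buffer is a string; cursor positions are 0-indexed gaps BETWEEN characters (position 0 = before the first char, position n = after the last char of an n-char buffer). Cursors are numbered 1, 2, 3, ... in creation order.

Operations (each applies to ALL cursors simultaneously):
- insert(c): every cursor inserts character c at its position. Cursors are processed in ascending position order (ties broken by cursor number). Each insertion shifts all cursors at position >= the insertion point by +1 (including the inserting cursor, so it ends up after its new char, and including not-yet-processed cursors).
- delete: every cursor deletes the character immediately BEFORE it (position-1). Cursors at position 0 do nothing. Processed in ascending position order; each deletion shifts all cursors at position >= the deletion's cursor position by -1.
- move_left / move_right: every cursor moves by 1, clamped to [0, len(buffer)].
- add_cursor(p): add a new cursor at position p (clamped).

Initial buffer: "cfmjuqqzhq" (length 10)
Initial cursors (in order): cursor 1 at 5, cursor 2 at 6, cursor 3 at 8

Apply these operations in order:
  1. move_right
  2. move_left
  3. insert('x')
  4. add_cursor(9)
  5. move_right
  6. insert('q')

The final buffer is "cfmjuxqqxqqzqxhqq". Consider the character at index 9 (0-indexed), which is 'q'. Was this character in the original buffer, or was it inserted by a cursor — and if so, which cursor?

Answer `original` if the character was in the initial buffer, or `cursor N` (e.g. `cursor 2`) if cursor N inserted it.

Answer: original

Derivation:
After op 1 (move_right): buffer="cfmjuqqzhq" (len 10), cursors c1@6 c2@7 c3@9, authorship ..........
After op 2 (move_left): buffer="cfmjuqqzhq" (len 10), cursors c1@5 c2@6 c3@8, authorship ..........
After op 3 (insert('x')): buffer="cfmjuxqxqzxhq" (len 13), cursors c1@6 c2@8 c3@11, authorship .....1.2..3..
After op 4 (add_cursor(9)): buffer="cfmjuxqxqzxhq" (len 13), cursors c1@6 c2@8 c4@9 c3@11, authorship .....1.2..3..
After op 5 (move_right): buffer="cfmjuxqxqzxhq" (len 13), cursors c1@7 c2@9 c4@10 c3@12, authorship .....1.2..3..
After op 6 (insert('q')): buffer="cfmjuxqqxqqzqxhqq" (len 17), cursors c1@8 c2@11 c4@13 c3@16, authorship .....1.12.2.43.3.
Authorship (.=original, N=cursor N): . . . . . 1 . 1 2 . 2 . 4 3 . 3 .
Index 9: author = original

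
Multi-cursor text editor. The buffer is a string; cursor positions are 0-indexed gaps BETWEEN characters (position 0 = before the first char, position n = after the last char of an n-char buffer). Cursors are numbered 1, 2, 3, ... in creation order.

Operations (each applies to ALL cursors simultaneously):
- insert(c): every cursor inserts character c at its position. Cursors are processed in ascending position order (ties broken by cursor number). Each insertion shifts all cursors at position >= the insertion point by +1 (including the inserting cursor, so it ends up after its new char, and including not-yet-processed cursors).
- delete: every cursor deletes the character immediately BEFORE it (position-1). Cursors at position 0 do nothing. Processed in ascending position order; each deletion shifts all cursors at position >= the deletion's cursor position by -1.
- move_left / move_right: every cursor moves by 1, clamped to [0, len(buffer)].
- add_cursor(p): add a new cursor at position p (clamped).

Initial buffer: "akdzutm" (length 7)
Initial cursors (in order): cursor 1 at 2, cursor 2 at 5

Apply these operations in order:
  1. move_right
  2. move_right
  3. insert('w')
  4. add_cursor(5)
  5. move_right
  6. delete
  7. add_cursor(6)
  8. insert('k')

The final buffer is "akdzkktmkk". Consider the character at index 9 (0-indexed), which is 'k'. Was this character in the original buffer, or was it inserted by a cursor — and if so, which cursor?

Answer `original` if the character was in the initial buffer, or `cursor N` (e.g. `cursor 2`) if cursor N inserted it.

After op 1 (move_right): buffer="akdzutm" (len 7), cursors c1@3 c2@6, authorship .......
After op 2 (move_right): buffer="akdzutm" (len 7), cursors c1@4 c2@7, authorship .......
After op 3 (insert('w')): buffer="akdzwutmw" (len 9), cursors c1@5 c2@9, authorship ....1...2
After op 4 (add_cursor(5)): buffer="akdzwutmw" (len 9), cursors c1@5 c3@5 c2@9, authorship ....1...2
After op 5 (move_right): buffer="akdzwutmw" (len 9), cursors c1@6 c3@6 c2@9, authorship ....1...2
After op 6 (delete): buffer="akdztm" (len 6), cursors c1@4 c3@4 c2@6, authorship ......
After op 7 (add_cursor(6)): buffer="akdztm" (len 6), cursors c1@4 c3@4 c2@6 c4@6, authorship ......
After op 8 (insert('k')): buffer="akdzkktmkk" (len 10), cursors c1@6 c3@6 c2@10 c4@10, authorship ....13..24
Authorship (.=original, N=cursor N): . . . . 1 3 . . 2 4
Index 9: author = 4

Answer: cursor 4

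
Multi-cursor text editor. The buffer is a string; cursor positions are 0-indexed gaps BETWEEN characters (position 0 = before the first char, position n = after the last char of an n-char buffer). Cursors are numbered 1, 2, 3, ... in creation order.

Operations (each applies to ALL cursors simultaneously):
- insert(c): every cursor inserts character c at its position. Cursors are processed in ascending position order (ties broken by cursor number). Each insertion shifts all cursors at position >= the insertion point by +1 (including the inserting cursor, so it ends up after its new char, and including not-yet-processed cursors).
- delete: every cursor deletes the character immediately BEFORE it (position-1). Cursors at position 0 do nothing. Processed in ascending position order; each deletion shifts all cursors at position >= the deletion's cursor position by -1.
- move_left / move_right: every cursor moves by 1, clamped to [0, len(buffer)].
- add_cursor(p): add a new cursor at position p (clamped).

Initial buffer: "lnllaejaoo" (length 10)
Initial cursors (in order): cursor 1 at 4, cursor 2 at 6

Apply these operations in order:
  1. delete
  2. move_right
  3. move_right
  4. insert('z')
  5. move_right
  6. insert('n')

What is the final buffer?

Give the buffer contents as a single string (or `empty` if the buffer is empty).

After op 1 (delete): buffer="lnlajaoo" (len 8), cursors c1@3 c2@4, authorship ........
After op 2 (move_right): buffer="lnlajaoo" (len 8), cursors c1@4 c2@5, authorship ........
After op 3 (move_right): buffer="lnlajaoo" (len 8), cursors c1@5 c2@6, authorship ........
After op 4 (insert('z')): buffer="lnlajzazoo" (len 10), cursors c1@6 c2@8, authorship .....1.2..
After op 5 (move_right): buffer="lnlajzazoo" (len 10), cursors c1@7 c2@9, authorship .....1.2..
After op 6 (insert('n')): buffer="lnlajzanzono" (len 12), cursors c1@8 c2@11, authorship .....1.12.2.

Answer: lnlajzanzono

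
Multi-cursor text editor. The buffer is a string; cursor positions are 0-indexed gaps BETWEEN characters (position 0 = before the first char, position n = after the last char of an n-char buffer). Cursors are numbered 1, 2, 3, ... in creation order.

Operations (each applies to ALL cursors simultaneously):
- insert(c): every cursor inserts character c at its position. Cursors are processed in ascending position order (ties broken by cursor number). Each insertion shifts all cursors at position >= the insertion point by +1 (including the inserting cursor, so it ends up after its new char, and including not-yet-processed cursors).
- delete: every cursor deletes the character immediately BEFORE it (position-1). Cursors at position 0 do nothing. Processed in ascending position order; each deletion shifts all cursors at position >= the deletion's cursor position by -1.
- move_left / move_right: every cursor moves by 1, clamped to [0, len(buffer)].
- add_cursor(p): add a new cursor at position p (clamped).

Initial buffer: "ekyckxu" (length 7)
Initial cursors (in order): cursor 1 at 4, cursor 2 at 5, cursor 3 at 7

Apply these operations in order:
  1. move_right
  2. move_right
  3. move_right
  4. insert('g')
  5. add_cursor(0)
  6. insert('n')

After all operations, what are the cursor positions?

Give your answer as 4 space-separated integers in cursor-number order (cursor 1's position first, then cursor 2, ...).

Answer: 14 14 14 1

Derivation:
After op 1 (move_right): buffer="ekyckxu" (len 7), cursors c1@5 c2@6 c3@7, authorship .......
After op 2 (move_right): buffer="ekyckxu" (len 7), cursors c1@6 c2@7 c3@7, authorship .......
After op 3 (move_right): buffer="ekyckxu" (len 7), cursors c1@7 c2@7 c3@7, authorship .......
After op 4 (insert('g')): buffer="ekyckxuggg" (len 10), cursors c1@10 c2@10 c3@10, authorship .......123
After op 5 (add_cursor(0)): buffer="ekyckxuggg" (len 10), cursors c4@0 c1@10 c2@10 c3@10, authorship .......123
After op 6 (insert('n')): buffer="nekyckxugggnnn" (len 14), cursors c4@1 c1@14 c2@14 c3@14, authorship 4.......123123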